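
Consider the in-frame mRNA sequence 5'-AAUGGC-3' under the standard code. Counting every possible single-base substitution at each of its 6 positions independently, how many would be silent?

Codon 1 (AAU, Asn): 1 synonymous substitution.
Codon 2 (GGC, Gly): 3 synonymous substitutions.
Total: 1 + 3 = 4.

4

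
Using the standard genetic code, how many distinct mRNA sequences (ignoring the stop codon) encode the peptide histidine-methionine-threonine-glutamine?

16

His: 2 codons.
Met: 1 codon.
Thr: 4 codons.
Gln: 2 codons.
2 × 1 × 4 × 2 = 16.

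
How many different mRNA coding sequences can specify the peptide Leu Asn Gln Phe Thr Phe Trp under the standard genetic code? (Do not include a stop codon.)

Leu: 6 codons.
Asn: 2 codons.
Gln: 2 codons.
Phe: 2 codons.
Thr: 4 codons.
Phe: 2 codons.
Trp: 1 codon.
6 × 2 × 2 × 2 × 4 × 2 × 1 = 384.

384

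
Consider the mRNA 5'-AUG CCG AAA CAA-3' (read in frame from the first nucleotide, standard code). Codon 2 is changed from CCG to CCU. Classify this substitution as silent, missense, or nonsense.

Position 6 falls in codon 2: CCG → Pro.
After the substitution the codon is CCU → Pro.
Both encode Pro, so the change is synonymous.

silent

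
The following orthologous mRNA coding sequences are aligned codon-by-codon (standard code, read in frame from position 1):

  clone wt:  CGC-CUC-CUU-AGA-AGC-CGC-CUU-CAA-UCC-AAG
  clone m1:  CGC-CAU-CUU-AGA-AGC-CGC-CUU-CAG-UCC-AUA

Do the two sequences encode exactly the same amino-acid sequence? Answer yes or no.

no

Codon 1: CGC Arg / CGC Arg — identical.
Codon 2: CUC Leu / CAU His — nonsynonymous.
Codon 3: CUU Leu / CUU Leu — identical.
Codon 4: AGA Arg / AGA Arg — identical.
Codon 5: AGC Ser / AGC Ser — identical.
Codon 6: CGC Arg / CGC Arg — identical.
Codon 7: CUU Leu / CUU Leu — identical.
Codon 8: CAA Gln / CAG Gln — synonymous.
Codon 9: UCC Ser / UCC Ser — identical.
Codon 10: AAG Lys / AUA Ile — nonsynonymous.
Nonsynonymous differences: 2 → different protein.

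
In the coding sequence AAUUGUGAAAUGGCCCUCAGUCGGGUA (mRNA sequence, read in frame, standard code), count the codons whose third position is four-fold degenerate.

4

Codon 1 AAU (Asn): third position 2-fold.
Codon 2 UGU (Cys): third position 2-fold.
Codon 3 GAA (Glu): third position 2-fold.
Codon 4 AUG (Met): third position 1-fold.
Codon 5 GCC (Ala): third position 4-fold.
Codon 6 CUC (Leu): third position 4-fold.
Codon 7 AGU (Ser): third position 2-fold.
Codon 8 CGG (Arg): third position 4-fold.
Codon 9 GUA (Val): third position 4-fold.
Four-fold degenerate third positions: 4.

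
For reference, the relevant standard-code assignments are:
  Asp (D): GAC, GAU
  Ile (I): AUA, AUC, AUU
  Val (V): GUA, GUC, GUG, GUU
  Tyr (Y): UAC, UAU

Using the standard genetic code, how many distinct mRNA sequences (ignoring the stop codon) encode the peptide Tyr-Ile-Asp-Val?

48

Tyr: 2 codons.
Ile: 3 codons.
Asp: 2 codons.
Val: 4 codons.
2 × 3 × 2 × 4 = 48.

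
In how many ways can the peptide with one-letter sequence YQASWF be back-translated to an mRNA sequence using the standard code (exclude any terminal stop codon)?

Tyr: 2 codons.
Gln: 2 codons.
Ala: 4 codons.
Ser: 6 codons.
Trp: 1 codon.
Phe: 2 codons.
2 × 2 × 4 × 6 × 1 × 2 = 192.

192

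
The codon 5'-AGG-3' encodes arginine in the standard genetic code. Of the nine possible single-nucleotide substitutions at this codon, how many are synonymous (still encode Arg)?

Position 1: CGG → 1 synonymous.
Position 2: none → 0 synonymous.
Position 3: AGA → 1 synonymous.
Total: 1 + 0 + 1 = 2.

2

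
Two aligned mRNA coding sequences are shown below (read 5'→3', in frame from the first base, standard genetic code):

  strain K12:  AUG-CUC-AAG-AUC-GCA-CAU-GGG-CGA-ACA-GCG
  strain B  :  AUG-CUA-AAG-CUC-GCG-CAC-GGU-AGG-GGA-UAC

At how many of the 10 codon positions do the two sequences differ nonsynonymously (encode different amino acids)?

3

Codon 1: AUG Met / AUG Met — identical.
Codon 2: CUC Leu / CUA Leu — synonymous.
Codon 3: AAG Lys / AAG Lys — identical.
Codon 4: AUC Ile / CUC Leu — nonsynonymous.
Codon 5: GCA Ala / GCG Ala — synonymous.
Codon 6: CAU His / CAC His — synonymous.
Codon 7: GGG Gly / GGU Gly — synonymous.
Codon 8: CGA Arg / AGG Arg — synonymous.
Codon 9: ACA Thr / GGA Gly — nonsynonymous.
Codon 10: GCG Ala / UAC Tyr — nonsynonymous.
Nonsynonymous differences: 3.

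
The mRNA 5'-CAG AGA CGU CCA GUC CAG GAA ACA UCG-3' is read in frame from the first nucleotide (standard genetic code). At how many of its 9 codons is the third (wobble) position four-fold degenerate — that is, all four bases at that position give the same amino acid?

5

Codon 1 CAG (Gln): third position 2-fold.
Codon 2 AGA (Arg): third position 2-fold.
Codon 3 CGU (Arg): third position 4-fold.
Codon 4 CCA (Pro): third position 4-fold.
Codon 5 GUC (Val): third position 4-fold.
Codon 6 CAG (Gln): third position 2-fold.
Codon 7 GAA (Glu): third position 2-fold.
Codon 8 ACA (Thr): third position 4-fold.
Codon 9 UCG (Ser): third position 4-fold.
Four-fold degenerate third positions: 5.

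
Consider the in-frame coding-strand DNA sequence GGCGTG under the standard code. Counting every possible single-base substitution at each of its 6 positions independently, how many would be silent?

Codon 1 (GGC, Gly): 3 synonymous substitutions.
Codon 2 (GTG, Val): 3 synonymous substitutions.
Total: 3 + 3 = 6.

6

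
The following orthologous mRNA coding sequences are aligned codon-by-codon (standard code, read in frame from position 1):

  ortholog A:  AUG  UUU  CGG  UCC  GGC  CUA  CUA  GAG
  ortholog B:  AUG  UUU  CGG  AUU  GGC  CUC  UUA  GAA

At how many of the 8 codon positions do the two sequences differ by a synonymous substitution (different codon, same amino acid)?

Codon 1: AUG Met / AUG Met — identical.
Codon 2: UUU Phe / UUU Phe — identical.
Codon 3: CGG Arg / CGG Arg — identical.
Codon 4: UCC Ser / AUU Ile — nonsynonymous.
Codon 5: GGC Gly / GGC Gly — identical.
Codon 6: CUA Leu / CUC Leu — synonymous.
Codon 7: CUA Leu / UUA Leu — synonymous.
Codon 8: GAG Glu / GAA Glu — synonymous.
Synonymous differences: 3.

3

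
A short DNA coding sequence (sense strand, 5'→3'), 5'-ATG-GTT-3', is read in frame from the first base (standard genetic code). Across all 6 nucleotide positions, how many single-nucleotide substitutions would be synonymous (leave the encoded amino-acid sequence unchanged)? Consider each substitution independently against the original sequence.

3

Codon 1 (ATG, Met): 0 synonymous substitutions.
Codon 2 (GTT, Val): 3 synonymous substitutions.
Total: 0 + 3 = 3.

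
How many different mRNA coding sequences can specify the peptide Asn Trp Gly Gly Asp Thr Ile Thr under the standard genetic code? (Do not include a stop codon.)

Asn: 2 codons.
Trp: 1 codon.
Gly: 4 codons.
Gly: 4 codons.
Asp: 2 codons.
Thr: 4 codons.
Ile: 3 codons.
Thr: 4 codons.
2 × 1 × 4 × 4 × 2 × 4 × 3 × 4 = 3072.

3072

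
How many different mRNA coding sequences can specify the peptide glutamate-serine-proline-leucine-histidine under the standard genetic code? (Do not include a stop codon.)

Glu: 2 codons.
Ser: 6 codons.
Pro: 4 codons.
Leu: 6 codons.
His: 2 codons.
2 × 6 × 4 × 6 × 2 = 576.

576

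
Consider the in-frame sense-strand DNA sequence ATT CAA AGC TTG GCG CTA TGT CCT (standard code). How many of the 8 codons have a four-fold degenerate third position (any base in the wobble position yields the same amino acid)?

3

Codon 1 ATT (Ile): third position 3-fold.
Codon 2 CAA (Gln): third position 2-fold.
Codon 3 AGC (Ser): third position 2-fold.
Codon 4 TTG (Leu): third position 2-fold.
Codon 5 GCG (Ala): third position 4-fold.
Codon 6 CTA (Leu): third position 4-fold.
Codon 7 TGT (Cys): third position 2-fold.
Codon 8 CCT (Pro): third position 4-fold.
Four-fold degenerate third positions: 3.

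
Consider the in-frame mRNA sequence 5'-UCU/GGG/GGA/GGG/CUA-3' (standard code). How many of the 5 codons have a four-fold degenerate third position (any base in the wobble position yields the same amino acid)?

5

Codon 1 UCU (Ser): third position 4-fold.
Codon 2 GGG (Gly): third position 4-fold.
Codon 3 GGA (Gly): third position 4-fold.
Codon 4 GGG (Gly): third position 4-fold.
Codon 5 CUA (Leu): third position 4-fold.
Four-fold degenerate third positions: 5.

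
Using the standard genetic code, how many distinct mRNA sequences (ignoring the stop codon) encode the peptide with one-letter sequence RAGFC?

384

Arg: 6 codons.
Ala: 4 codons.
Gly: 4 codons.
Phe: 2 codons.
Cys: 2 codons.
6 × 4 × 4 × 2 × 2 = 384.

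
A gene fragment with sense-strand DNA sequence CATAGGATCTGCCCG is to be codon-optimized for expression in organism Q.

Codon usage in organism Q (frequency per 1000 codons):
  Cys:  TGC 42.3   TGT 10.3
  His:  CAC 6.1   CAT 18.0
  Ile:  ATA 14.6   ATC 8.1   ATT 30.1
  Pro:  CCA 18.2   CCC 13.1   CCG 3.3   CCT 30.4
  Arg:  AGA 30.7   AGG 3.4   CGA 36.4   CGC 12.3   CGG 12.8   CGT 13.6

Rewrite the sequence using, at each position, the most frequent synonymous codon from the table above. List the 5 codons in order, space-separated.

CAT CGA ATT TGC CCT

Codon 1 (His): best is CAT at 18.0.
Codon 2 (Arg): best is CGA at 36.4.
Codon 3 (Ile): best is ATT at 30.1.
Codon 4 (Cys): best is TGC at 42.3.
Codon 5 (Pro): best is CCT at 30.4.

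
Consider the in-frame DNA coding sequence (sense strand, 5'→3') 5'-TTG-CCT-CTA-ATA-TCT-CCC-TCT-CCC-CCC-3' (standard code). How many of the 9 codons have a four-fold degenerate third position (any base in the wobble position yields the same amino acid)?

7

Codon 1 TTG (Leu): third position 2-fold.
Codon 2 CCT (Pro): third position 4-fold.
Codon 3 CTA (Leu): third position 4-fold.
Codon 4 ATA (Ile): third position 3-fold.
Codon 5 TCT (Ser): third position 4-fold.
Codon 6 CCC (Pro): third position 4-fold.
Codon 7 TCT (Ser): third position 4-fold.
Codon 8 CCC (Pro): third position 4-fold.
Codon 9 CCC (Pro): third position 4-fold.
Four-fold degenerate third positions: 7.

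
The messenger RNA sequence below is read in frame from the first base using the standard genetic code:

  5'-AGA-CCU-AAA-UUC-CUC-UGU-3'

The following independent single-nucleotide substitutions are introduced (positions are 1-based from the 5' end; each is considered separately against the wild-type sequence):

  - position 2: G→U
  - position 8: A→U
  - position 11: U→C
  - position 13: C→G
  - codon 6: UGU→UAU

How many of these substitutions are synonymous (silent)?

0

Codon 1: AGA (Arg) → AUA (Ile) — missense.
Codon 3: AAA (Lys) → AUA (Ile) — missense.
Codon 4: UUC (Phe) → UCC (Ser) — missense.
Codon 5: CUC (Leu) → GUC (Val) — missense.
Codon 6: UGU (Cys) → UAU (Tyr) — missense.
Synonymous: 0 of 5.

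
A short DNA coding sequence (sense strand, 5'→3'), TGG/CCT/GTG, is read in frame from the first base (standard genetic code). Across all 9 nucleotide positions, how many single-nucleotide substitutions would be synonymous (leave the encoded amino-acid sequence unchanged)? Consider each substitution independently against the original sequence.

6

Codon 1 (TGG, Trp): 0 synonymous substitutions.
Codon 2 (CCT, Pro): 3 synonymous substitutions.
Codon 3 (GTG, Val): 3 synonymous substitutions.
Total: 0 + 3 + 3 = 6.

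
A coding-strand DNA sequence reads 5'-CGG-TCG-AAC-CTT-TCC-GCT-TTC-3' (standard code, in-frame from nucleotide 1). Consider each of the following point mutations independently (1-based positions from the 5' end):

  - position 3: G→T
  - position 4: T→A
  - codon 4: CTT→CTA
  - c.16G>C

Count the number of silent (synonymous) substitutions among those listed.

Codon 1: CGG (Arg) → CGT (Arg) — synonymous.
Codon 2: TCG (Ser) → ACG (Thr) — missense.
Codon 4: CTT (Leu) → CTA (Leu) — synonymous.
Codon 6: GCT (Ala) → CCT (Pro) — missense.
Synonymous: 2 of 4.

2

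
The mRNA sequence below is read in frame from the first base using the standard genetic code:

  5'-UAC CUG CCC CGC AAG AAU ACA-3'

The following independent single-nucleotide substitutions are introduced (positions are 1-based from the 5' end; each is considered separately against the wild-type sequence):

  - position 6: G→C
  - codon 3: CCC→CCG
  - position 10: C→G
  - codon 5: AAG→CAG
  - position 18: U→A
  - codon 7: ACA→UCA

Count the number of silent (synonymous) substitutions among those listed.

2

Codon 2: CUG (Leu) → CUC (Leu) — synonymous.
Codon 3: CCC (Pro) → CCG (Pro) — synonymous.
Codon 4: CGC (Arg) → GGC (Gly) — missense.
Codon 5: AAG (Lys) → CAG (Gln) — missense.
Codon 6: AAU (Asn) → AAA (Lys) — missense.
Codon 7: ACA (Thr) → UCA (Ser) — missense.
Synonymous: 2 of 6.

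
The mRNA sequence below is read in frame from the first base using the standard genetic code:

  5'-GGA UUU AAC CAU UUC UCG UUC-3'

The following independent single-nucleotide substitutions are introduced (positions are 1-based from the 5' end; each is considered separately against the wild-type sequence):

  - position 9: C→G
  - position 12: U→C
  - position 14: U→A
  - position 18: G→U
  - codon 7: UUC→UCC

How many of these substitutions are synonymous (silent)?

Codon 3: AAC (Asn) → AAG (Lys) — missense.
Codon 4: CAU (His) → CAC (His) — synonymous.
Codon 5: UUC (Phe) → UAC (Tyr) — missense.
Codon 6: UCG (Ser) → UCU (Ser) — synonymous.
Codon 7: UUC (Phe) → UCC (Ser) — missense.
Synonymous: 2 of 5.

2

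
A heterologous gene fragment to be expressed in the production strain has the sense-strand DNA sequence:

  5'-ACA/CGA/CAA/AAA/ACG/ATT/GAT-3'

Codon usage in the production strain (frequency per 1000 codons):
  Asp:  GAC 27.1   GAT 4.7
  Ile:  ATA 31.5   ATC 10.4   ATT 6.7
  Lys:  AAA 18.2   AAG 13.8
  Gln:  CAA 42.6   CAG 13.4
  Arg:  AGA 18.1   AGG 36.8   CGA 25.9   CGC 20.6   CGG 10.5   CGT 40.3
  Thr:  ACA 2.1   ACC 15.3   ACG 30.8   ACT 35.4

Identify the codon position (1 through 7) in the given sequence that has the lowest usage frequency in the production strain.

1

Codon 1 ACA (Thr): 2.1 per 1000.
Codon 2 CGA (Arg): 25.9 per 1000.
Codon 3 CAA (Gln): 42.6 per 1000.
Codon 4 AAA (Lys): 18.2 per 1000.
Codon 5 ACG (Thr): 30.8 per 1000.
Codon 6 ATT (Ile): 6.7 per 1000.
Codon 7 GAT (Asp): 4.7 per 1000.
Lowest frequency is 2.1 at codon 1.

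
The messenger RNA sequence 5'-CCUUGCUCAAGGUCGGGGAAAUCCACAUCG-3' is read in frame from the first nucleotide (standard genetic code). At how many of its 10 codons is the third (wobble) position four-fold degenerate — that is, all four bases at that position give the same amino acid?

Codon 1 CCU (Pro): third position 4-fold.
Codon 2 UGC (Cys): third position 2-fold.
Codon 3 UCA (Ser): third position 4-fold.
Codon 4 AGG (Arg): third position 2-fold.
Codon 5 UCG (Ser): third position 4-fold.
Codon 6 GGG (Gly): third position 4-fold.
Codon 7 AAA (Lys): third position 2-fold.
Codon 8 UCC (Ser): third position 4-fold.
Codon 9 ACA (Thr): third position 4-fold.
Codon 10 UCG (Ser): third position 4-fold.
Four-fold degenerate third positions: 7.

7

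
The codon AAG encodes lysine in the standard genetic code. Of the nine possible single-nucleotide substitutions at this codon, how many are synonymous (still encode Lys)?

Position 1: none → 0 synonymous.
Position 2: none → 0 synonymous.
Position 3: AAA → 1 synonymous.
Total: 0 + 0 + 1 = 1.

1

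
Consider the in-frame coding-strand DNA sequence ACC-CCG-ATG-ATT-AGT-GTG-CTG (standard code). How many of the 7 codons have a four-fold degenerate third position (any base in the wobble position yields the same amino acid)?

4

Codon 1 ACC (Thr): third position 4-fold.
Codon 2 CCG (Pro): third position 4-fold.
Codon 3 ATG (Met): third position 1-fold.
Codon 4 ATT (Ile): third position 3-fold.
Codon 5 AGT (Ser): third position 2-fold.
Codon 6 GTG (Val): third position 4-fold.
Codon 7 CTG (Leu): third position 4-fold.
Four-fold degenerate third positions: 4.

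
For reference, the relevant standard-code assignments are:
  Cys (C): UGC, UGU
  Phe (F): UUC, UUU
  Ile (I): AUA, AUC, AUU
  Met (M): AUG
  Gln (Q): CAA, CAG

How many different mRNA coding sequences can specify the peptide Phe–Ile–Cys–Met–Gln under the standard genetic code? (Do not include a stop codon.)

Phe: 2 codons.
Ile: 3 codons.
Cys: 2 codons.
Met: 1 codon.
Gln: 2 codons.
2 × 3 × 2 × 1 × 2 = 24.

24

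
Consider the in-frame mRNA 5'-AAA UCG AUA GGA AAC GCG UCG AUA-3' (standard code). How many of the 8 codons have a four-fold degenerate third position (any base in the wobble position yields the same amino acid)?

4

Codon 1 AAA (Lys): third position 2-fold.
Codon 2 UCG (Ser): third position 4-fold.
Codon 3 AUA (Ile): third position 3-fold.
Codon 4 GGA (Gly): third position 4-fold.
Codon 5 AAC (Asn): third position 2-fold.
Codon 6 GCG (Ala): third position 4-fold.
Codon 7 UCG (Ser): third position 4-fold.
Codon 8 AUA (Ile): third position 3-fold.
Four-fold degenerate third positions: 4.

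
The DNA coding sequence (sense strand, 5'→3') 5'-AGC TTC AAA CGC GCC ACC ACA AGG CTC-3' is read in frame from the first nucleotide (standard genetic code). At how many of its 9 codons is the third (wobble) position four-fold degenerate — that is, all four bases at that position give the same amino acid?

5

Codon 1 AGC (Ser): third position 2-fold.
Codon 2 TTC (Phe): third position 2-fold.
Codon 3 AAA (Lys): third position 2-fold.
Codon 4 CGC (Arg): third position 4-fold.
Codon 5 GCC (Ala): third position 4-fold.
Codon 6 ACC (Thr): third position 4-fold.
Codon 7 ACA (Thr): third position 4-fold.
Codon 8 AGG (Arg): third position 2-fold.
Codon 9 CTC (Leu): third position 4-fold.
Four-fold degenerate third positions: 5.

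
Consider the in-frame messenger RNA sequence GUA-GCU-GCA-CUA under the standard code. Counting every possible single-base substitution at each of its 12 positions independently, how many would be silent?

Codon 1 (GUA, Val): 3 synonymous substitutions.
Codon 2 (GCU, Ala): 3 synonymous substitutions.
Codon 3 (GCA, Ala): 3 synonymous substitutions.
Codon 4 (CUA, Leu): 4 synonymous substitutions.
Total: 3 + 3 + 3 + 4 = 13.

13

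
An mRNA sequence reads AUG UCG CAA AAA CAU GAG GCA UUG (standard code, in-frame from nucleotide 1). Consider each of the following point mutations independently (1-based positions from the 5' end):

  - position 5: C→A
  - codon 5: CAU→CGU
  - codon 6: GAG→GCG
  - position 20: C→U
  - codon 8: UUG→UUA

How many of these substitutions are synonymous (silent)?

Codon 2: UCG (Ser) → UAG (Stop) — nonsense.
Codon 5: CAU (His) → CGU (Arg) — missense.
Codon 6: GAG (Glu) → GCG (Ala) — missense.
Codon 7: GCA (Ala) → GUA (Val) — missense.
Codon 8: UUG (Leu) → UUA (Leu) — synonymous.
Synonymous: 1 of 5.

1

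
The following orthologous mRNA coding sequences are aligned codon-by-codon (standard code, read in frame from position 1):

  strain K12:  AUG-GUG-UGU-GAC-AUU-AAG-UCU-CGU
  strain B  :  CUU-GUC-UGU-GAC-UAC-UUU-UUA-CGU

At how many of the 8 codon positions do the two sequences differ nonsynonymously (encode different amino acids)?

Codon 1: AUG Met / CUU Leu — nonsynonymous.
Codon 2: GUG Val / GUC Val — synonymous.
Codon 3: UGU Cys / UGU Cys — identical.
Codon 4: GAC Asp / GAC Asp — identical.
Codon 5: AUU Ile / UAC Tyr — nonsynonymous.
Codon 6: AAG Lys / UUU Phe — nonsynonymous.
Codon 7: UCU Ser / UUA Leu — nonsynonymous.
Codon 8: CGU Arg / CGU Arg — identical.
Nonsynonymous differences: 4.

4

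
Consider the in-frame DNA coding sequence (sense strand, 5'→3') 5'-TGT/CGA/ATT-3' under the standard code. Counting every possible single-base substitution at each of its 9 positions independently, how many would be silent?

7

Codon 1 (TGT, Cys): 1 synonymous substitution.
Codon 2 (CGA, Arg): 4 synonymous substitutions.
Codon 3 (ATT, Ile): 2 synonymous substitutions.
Total: 1 + 4 + 2 = 7.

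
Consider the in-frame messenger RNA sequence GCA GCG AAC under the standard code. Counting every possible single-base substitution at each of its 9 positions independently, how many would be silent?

Codon 1 (GCA, Ala): 3 synonymous substitutions.
Codon 2 (GCG, Ala): 3 synonymous substitutions.
Codon 3 (AAC, Asn): 1 synonymous substitution.
Total: 3 + 3 + 1 = 7.

7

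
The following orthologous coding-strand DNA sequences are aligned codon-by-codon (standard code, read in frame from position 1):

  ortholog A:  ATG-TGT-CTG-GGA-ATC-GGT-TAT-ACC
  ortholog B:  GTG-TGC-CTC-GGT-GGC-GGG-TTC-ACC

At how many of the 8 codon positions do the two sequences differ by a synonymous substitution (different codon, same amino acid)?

4

Codon 1: ATG Met / GTG Val — nonsynonymous.
Codon 2: TGT Cys / TGC Cys — synonymous.
Codon 3: CTG Leu / CTC Leu — synonymous.
Codon 4: GGA Gly / GGT Gly — synonymous.
Codon 5: ATC Ile / GGC Gly — nonsynonymous.
Codon 6: GGT Gly / GGG Gly — synonymous.
Codon 7: TAT Tyr / TTC Phe — nonsynonymous.
Codon 8: ACC Thr / ACC Thr — identical.
Synonymous differences: 4.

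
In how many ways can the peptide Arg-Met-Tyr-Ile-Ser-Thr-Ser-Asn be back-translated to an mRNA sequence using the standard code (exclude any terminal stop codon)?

Arg: 6 codons.
Met: 1 codon.
Tyr: 2 codons.
Ile: 3 codons.
Ser: 6 codons.
Thr: 4 codons.
Ser: 6 codons.
Asn: 2 codons.
6 × 1 × 2 × 3 × 6 × 4 × 6 × 2 = 10368.

10368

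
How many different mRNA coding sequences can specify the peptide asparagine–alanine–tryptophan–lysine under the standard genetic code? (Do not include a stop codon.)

Asn: 2 codons.
Ala: 4 codons.
Trp: 1 codon.
Lys: 2 codons.
2 × 4 × 1 × 2 = 16.

16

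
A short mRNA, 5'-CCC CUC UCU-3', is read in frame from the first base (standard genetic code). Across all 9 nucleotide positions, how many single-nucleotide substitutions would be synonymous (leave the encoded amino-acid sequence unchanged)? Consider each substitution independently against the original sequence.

Codon 1 (CCC, Pro): 3 synonymous substitutions.
Codon 2 (CUC, Leu): 3 synonymous substitutions.
Codon 3 (UCU, Ser): 3 synonymous substitutions.
Total: 3 + 3 + 3 = 9.

9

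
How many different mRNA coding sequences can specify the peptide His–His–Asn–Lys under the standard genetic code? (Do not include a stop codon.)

16

His: 2 codons.
His: 2 codons.
Asn: 2 codons.
Lys: 2 codons.
2 × 2 × 2 × 2 = 16.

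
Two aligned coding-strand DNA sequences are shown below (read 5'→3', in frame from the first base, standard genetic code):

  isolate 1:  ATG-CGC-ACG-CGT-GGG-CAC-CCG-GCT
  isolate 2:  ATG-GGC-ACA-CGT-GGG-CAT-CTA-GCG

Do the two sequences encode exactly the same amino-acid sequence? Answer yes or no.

no

Codon 1: ATG Met / ATG Met — identical.
Codon 2: CGC Arg / GGC Gly — nonsynonymous.
Codon 3: ACG Thr / ACA Thr — synonymous.
Codon 4: CGT Arg / CGT Arg — identical.
Codon 5: GGG Gly / GGG Gly — identical.
Codon 6: CAC His / CAT His — synonymous.
Codon 7: CCG Pro / CTA Leu — nonsynonymous.
Codon 8: GCT Ala / GCG Ala — synonymous.
Nonsynonymous differences: 2 → different protein.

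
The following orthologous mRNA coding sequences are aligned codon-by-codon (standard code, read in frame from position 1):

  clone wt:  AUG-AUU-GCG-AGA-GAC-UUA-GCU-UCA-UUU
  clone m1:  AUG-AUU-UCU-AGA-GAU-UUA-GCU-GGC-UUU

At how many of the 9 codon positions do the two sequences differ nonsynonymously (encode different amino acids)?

Codon 1: AUG Met / AUG Met — identical.
Codon 2: AUU Ile / AUU Ile — identical.
Codon 3: GCG Ala / UCU Ser — nonsynonymous.
Codon 4: AGA Arg / AGA Arg — identical.
Codon 5: GAC Asp / GAU Asp — synonymous.
Codon 6: UUA Leu / UUA Leu — identical.
Codon 7: GCU Ala / GCU Ala — identical.
Codon 8: UCA Ser / GGC Gly — nonsynonymous.
Codon 9: UUU Phe / UUU Phe — identical.
Nonsynonymous differences: 2.

2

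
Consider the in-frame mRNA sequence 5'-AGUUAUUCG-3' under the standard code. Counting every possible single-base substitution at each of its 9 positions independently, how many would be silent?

Codon 1 (AGU, Ser): 1 synonymous substitution.
Codon 2 (UAU, Tyr): 1 synonymous substitution.
Codon 3 (UCG, Ser): 3 synonymous substitutions.
Total: 1 + 1 + 3 = 5.

5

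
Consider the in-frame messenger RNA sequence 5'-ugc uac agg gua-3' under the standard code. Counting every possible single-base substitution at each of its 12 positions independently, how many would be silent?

Codon 1 (UGC, Cys): 1 synonymous substitution.
Codon 2 (UAC, Tyr): 1 synonymous substitution.
Codon 3 (AGG, Arg): 2 synonymous substitutions.
Codon 4 (GUA, Val): 3 synonymous substitutions.
Total: 1 + 1 + 2 + 3 = 7.

7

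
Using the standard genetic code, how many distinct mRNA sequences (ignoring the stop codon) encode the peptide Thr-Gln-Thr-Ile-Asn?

Thr: 4 codons.
Gln: 2 codons.
Thr: 4 codons.
Ile: 3 codons.
Asn: 2 codons.
4 × 2 × 4 × 3 × 2 = 192.

192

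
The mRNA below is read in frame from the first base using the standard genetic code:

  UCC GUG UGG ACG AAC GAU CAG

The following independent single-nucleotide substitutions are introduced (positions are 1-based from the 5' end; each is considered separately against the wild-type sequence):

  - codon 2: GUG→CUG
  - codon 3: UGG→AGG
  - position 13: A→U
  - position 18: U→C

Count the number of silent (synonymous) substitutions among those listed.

1

Codon 2: GUG (Val) → CUG (Leu) — missense.
Codon 3: UGG (Trp) → AGG (Arg) — missense.
Codon 5: AAC (Asn) → UAC (Tyr) — missense.
Codon 6: GAU (Asp) → GAC (Asp) — synonymous.
Synonymous: 1 of 4.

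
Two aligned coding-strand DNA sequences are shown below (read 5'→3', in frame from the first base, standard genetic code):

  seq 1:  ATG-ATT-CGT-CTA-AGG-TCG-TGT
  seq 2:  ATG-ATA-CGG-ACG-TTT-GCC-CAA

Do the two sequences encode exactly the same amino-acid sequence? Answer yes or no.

Codon 1: ATG Met / ATG Met — identical.
Codon 2: ATT Ile / ATA Ile — synonymous.
Codon 3: CGT Arg / CGG Arg — synonymous.
Codon 4: CTA Leu / ACG Thr — nonsynonymous.
Codon 5: AGG Arg / TTT Phe — nonsynonymous.
Codon 6: TCG Ser / GCC Ala — nonsynonymous.
Codon 7: TGT Cys / CAA Gln — nonsynonymous.
Nonsynonymous differences: 4 → different protein.

no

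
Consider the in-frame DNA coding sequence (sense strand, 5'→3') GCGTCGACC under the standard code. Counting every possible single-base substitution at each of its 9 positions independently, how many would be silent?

9

Codon 1 (GCG, Ala): 3 synonymous substitutions.
Codon 2 (TCG, Ser): 3 synonymous substitutions.
Codon 3 (ACC, Thr): 3 synonymous substitutions.
Total: 3 + 3 + 3 = 9.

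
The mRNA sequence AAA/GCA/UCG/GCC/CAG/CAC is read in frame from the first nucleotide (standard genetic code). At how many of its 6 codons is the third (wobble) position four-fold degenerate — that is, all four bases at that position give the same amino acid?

Codon 1 AAA (Lys): third position 2-fold.
Codon 2 GCA (Ala): third position 4-fold.
Codon 3 UCG (Ser): third position 4-fold.
Codon 4 GCC (Ala): third position 4-fold.
Codon 5 CAG (Gln): third position 2-fold.
Codon 6 CAC (His): third position 2-fold.
Four-fold degenerate third positions: 3.

3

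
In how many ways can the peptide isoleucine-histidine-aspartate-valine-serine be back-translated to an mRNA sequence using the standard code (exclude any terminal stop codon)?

Ile: 3 codons.
His: 2 codons.
Asp: 2 codons.
Val: 4 codons.
Ser: 6 codons.
3 × 2 × 2 × 4 × 6 = 288.

288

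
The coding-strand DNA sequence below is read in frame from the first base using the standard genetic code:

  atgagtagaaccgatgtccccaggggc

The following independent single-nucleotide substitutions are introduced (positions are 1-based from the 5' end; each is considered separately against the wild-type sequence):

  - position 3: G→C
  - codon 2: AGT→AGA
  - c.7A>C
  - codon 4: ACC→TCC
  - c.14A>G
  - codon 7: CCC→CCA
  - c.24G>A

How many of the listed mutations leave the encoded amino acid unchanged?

3

Codon 1: ATG (Met) → ATC (Ile) — missense.
Codon 2: AGT (Ser) → AGA (Arg) — missense.
Codon 3: AGA (Arg) → CGA (Arg) — synonymous.
Codon 4: ACC (Thr) → TCC (Ser) — missense.
Codon 5: GAT (Asp) → GGT (Gly) — missense.
Codon 7: CCC (Pro) → CCA (Pro) — synonymous.
Codon 8: AGG (Arg) → AGA (Arg) — synonymous.
Synonymous: 3 of 7.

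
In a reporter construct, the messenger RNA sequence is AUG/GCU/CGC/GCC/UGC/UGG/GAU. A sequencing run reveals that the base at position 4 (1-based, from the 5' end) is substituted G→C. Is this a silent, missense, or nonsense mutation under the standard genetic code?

Position 4 falls in codon 2: GCU → Ala.
After the substitution the codon is CCU → Pro.
Ala ≠ Pro, so this is a missense mutation.

missense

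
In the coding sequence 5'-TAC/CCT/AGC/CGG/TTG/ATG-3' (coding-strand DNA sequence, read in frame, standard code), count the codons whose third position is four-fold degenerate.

Codon 1 TAC (Tyr): third position 2-fold.
Codon 2 CCT (Pro): third position 4-fold.
Codon 3 AGC (Ser): third position 2-fold.
Codon 4 CGG (Arg): third position 4-fold.
Codon 5 TTG (Leu): third position 2-fold.
Codon 6 ATG (Met): third position 1-fold.
Four-fold degenerate third positions: 2.

2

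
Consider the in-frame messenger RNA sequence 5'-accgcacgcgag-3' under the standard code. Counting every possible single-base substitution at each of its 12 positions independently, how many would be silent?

10

Codon 1 (ACC, Thr): 3 synonymous substitutions.
Codon 2 (GCA, Ala): 3 synonymous substitutions.
Codon 3 (CGC, Arg): 3 synonymous substitutions.
Codon 4 (GAG, Glu): 1 synonymous substitution.
Total: 3 + 3 + 3 + 1 = 10.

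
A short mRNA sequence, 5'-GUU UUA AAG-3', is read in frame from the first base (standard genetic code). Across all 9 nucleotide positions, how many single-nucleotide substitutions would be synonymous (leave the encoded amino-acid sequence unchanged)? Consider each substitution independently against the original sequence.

Codon 1 (GUU, Val): 3 synonymous substitutions.
Codon 2 (UUA, Leu): 2 synonymous substitutions.
Codon 3 (AAG, Lys): 1 synonymous substitution.
Total: 3 + 2 + 1 = 6.

6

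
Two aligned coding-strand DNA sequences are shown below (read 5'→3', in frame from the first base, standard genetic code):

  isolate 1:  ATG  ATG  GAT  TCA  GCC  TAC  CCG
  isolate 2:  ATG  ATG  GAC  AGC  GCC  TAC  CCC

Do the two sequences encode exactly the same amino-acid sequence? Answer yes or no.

yes

Codon 1: ATG Met / ATG Met — identical.
Codon 2: ATG Met / ATG Met — identical.
Codon 3: GAT Asp / GAC Asp — synonymous.
Codon 4: TCA Ser / AGC Ser — synonymous.
Codon 5: GCC Ala / GCC Ala — identical.
Codon 6: TAC Tyr / TAC Tyr — identical.
Codon 7: CCG Pro / CCC Pro — synonymous.
Nonsynonymous differences: 0 → same protein.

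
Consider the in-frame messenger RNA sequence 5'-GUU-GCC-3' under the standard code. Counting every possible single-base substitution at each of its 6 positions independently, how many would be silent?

Codon 1 (GUU, Val): 3 synonymous substitutions.
Codon 2 (GCC, Ala): 3 synonymous substitutions.
Total: 3 + 3 = 6.

6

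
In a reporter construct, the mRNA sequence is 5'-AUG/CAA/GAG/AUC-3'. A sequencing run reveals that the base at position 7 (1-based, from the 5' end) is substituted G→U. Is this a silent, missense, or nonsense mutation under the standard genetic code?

nonsense

Position 7 falls in codon 3: GAG → Glu.
After the substitution the codon is UAG → Stop.
The new codon is a stop codon, so this is a nonsense mutation.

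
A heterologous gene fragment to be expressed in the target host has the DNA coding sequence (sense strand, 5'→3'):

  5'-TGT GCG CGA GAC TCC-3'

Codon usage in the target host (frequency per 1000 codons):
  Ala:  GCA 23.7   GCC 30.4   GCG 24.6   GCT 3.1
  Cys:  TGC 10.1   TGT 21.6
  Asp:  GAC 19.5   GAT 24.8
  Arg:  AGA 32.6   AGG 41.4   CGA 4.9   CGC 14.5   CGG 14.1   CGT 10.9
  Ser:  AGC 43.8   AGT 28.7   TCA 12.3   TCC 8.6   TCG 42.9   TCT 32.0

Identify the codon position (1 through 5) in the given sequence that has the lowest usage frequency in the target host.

3

Codon 1 TGT (Cys): 21.6 per 1000.
Codon 2 GCG (Ala): 24.6 per 1000.
Codon 3 CGA (Arg): 4.9 per 1000.
Codon 4 GAC (Asp): 19.5 per 1000.
Codon 5 TCC (Ser): 8.6 per 1000.
Lowest frequency is 4.9 at codon 3.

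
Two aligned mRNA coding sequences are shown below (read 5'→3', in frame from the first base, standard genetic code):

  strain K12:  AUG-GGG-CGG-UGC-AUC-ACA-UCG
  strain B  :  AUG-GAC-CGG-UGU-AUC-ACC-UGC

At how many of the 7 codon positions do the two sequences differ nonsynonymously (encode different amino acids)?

2

Codon 1: AUG Met / AUG Met — identical.
Codon 2: GGG Gly / GAC Asp — nonsynonymous.
Codon 3: CGG Arg / CGG Arg — identical.
Codon 4: UGC Cys / UGU Cys — synonymous.
Codon 5: AUC Ile / AUC Ile — identical.
Codon 6: ACA Thr / ACC Thr — synonymous.
Codon 7: UCG Ser / UGC Cys — nonsynonymous.
Nonsynonymous differences: 2.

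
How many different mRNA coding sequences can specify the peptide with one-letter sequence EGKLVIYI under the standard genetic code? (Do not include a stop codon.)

6912

Glu: 2 codons.
Gly: 4 codons.
Lys: 2 codons.
Leu: 6 codons.
Val: 4 codons.
Ile: 3 codons.
Tyr: 2 codons.
Ile: 3 codons.
2 × 4 × 2 × 6 × 4 × 3 × 2 × 3 = 6912.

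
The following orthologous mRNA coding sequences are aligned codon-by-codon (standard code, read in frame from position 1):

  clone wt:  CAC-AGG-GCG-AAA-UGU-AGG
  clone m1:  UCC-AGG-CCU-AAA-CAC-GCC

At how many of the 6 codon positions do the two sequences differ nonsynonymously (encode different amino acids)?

Codon 1: CAC His / UCC Ser — nonsynonymous.
Codon 2: AGG Arg / AGG Arg — identical.
Codon 3: GCG Ala / CCU Pro — nonsynonymous.
Codon 4: AAA Lys / AAA Lys — identical.
Codon 5: UGU Cys / CAC His — nonsynonymous.
Codon 6: AGG Arg / GCC Ala — nonsynonymous.
Nonsynonymous differences: 4.

4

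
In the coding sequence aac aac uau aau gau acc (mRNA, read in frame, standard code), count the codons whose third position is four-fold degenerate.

1

Codon 1 AAC (Asn): third position 2-fold.
Codon 2 AAC (Asn): third position 2-fold.
Codon 3 UAU (Tyr): third position 2-fold.
Codon 4 AAU (Asn): third position 2-fold.
Codon 5 GAU (Asp): third position 2-fold.
Codon 6 ACC (Thr): third position 4-fold.
Four-fold degenerate third positions: 1.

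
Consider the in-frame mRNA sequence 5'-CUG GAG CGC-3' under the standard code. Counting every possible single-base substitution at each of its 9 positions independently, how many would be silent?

Codon 1 (CUG, Leu): 4 synonymous substitutions.
Codon 2 (GAG, Glu): 1 synonymous substitution.
Codon 3 (CGC, Arg): 3 synonymous substitutions.
Total: 4 + 1 + 3 = 8.

8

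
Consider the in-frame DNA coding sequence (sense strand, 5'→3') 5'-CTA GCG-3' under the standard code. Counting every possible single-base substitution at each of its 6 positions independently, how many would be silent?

7

Codon 1 (CTA, Leu): 4 synonymous substitutions.
Codon 2 (GCG, Ala): 3 synonymous substitutions.
Total: 4 + 3 = 7.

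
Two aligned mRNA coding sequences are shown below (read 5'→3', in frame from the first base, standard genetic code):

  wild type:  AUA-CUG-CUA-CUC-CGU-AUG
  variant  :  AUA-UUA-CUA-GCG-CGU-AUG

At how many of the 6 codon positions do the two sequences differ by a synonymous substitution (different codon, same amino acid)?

Codon 1: AUA Ile / AUA Ile — identical.
Codon 2: CUG Leu / UUA Leu — synonymous.
Codon 3: CUA Leu / CUA Leu — identical.
Codon 4: CUC Leu / GCG Ala — nonsynonymous.
Codon 5: CGU Arg / CGU Arg — identical.
Codon 6: AUG Met / AUG Met — identical.
Synonymous differences: 1.

1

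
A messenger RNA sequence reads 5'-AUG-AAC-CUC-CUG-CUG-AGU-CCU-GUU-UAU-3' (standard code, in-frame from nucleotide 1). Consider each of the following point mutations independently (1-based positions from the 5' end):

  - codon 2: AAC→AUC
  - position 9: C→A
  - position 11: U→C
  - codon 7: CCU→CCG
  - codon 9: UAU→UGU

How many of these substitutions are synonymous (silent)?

Codon 2: AAC (Asn) → AUC (Ile) — missense.
Codon 3: CUC (Leu) → CUA (Leu) — synonymous.
Codon 4: CUG (Leu) → CCG (Pro) — missense.
Codon 7: CCU (Pro) → CCG (Pro) — synonymous.
Codon 9: UAU (Tyr) → UGU (Cys) — missense.
Synonymous: 2 of 5.

2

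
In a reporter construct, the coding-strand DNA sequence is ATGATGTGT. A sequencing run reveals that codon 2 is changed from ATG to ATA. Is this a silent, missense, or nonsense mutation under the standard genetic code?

missense

Position 6 falls in codon 2: ATG → Met.
After the substitution the codon is ATA → Ile.
Met ≠ Ile, so this is a missense mutation.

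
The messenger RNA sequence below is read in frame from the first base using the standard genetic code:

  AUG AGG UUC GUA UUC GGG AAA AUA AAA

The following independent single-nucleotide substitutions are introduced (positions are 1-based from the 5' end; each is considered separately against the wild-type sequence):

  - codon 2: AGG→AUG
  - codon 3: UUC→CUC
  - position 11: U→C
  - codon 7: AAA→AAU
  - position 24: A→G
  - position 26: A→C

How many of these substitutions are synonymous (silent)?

0

Codon 2: AGG (Arg) → AUG (Met) — missense.
Codon 3: UUC (Phe) → CUC (Leu) — missense.
Codon 4: GUA (Val) → GCA (Ala) — missense.
Codon 7: AAA (Lys) → AAU (Asn) — missense.
Codon 8: AUA (Ile) → AUG (Met) — missense.
Codon 9: AAA (Lys) → ACA (Thr) — missense.
Synonymous: 0 of 6.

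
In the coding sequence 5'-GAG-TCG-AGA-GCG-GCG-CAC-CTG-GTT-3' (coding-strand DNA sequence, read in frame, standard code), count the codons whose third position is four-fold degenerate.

Codon 1 GAG (Glu): third position 2-fold.
Codon 2 TCG (Ser): third position 4-fold.
Codon 3 AGA (Arg): third position 2-fold.
Codon 4 GCG (Ala): third position 4-fold.
Codon 5 GCG (Ala): third position 4-fold.
Codon 6 CAC (His): third position 2-fold.
Codon 7 CTG (Leu): third position 4-fold.
Codon 8 GTT (Val): third position 4-fold.
Four-fold degenerate third positions: 5.

5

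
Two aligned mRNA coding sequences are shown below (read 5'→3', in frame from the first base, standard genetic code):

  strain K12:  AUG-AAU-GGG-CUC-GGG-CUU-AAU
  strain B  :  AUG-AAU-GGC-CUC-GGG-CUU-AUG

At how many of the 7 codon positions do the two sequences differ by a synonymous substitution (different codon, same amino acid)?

Codon 1: AUG Met / AUG Met — identical.
Codon 2: AAU Asn / AAU Asn — identical.
Codon 3: GGG Gly / GGC Gly — synonymous.
Codon 4: CUC Leu / CUC Leu — identical.
Codon 5: GGG Gly / GGG Gly — identical.
Codon 6: CUU Leu / CUU Leu — identical.
Codon 7: AAU Asn / AUG Met — nonsynonymous.
Synonymous differences: 1.

1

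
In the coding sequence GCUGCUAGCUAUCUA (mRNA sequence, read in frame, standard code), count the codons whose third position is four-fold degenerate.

Codon 1 GCU (Ala): third position 4-fold.
Codon 2 GCU (Ala): third position 4-fold.
Codon 3 AGC (Ser): third position 2-fold.
Codon 4 UAU (Tyr): third position 2-fold.
Codon 5 CUA (Leu): third position 4-fold.
Four-fold degenerate third positions: 3.

3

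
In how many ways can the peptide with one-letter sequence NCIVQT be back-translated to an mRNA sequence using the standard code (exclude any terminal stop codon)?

Asn: 2 codons.
Cys: 2 codons.
Ile: 3 codons.
Val: 4 codons.
Gln: 2 codons.
Thr: 4 codons.
2 × 2 × 3 × 4 × 2 × 4 = 384.

384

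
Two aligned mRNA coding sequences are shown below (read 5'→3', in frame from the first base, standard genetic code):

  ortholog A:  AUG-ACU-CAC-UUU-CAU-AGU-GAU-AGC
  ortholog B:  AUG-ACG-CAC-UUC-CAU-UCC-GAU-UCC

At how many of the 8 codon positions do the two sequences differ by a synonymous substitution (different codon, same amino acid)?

Codon 1: AUG Met / AUG Met — identical.
Codon 2: ACU Thr / ACG Thr — synonymous.
Codon 3: CAC His / CAC His — identical.
Codon 4: UUU Phe / UUC Phe — synonymous.
Codon 5: CAU His / CAU His — identical.
Codon 6: AGU Ser / UCC Ser — synonymous.
Codon 7: GAU Asp / GAU Asp — identical.
Codon 8: AGC Ser / UCC Ser — synonymous.
Synonymous differences: 4.

4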